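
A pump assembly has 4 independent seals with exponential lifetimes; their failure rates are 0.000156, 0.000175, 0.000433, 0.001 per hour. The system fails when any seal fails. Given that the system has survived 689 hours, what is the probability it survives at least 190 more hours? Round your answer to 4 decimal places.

0.7152

Time to first failure ~ Exp(Σλ) with Σλ = 0.001764.
By memorylessness, P(T > 689+190 | T > 689) = P(T > 190) = e^(−0.001764·190) ≈ 0.7152.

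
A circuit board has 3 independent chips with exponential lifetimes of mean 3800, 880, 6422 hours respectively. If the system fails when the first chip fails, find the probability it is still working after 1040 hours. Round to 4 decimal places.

The first failure time is exponential with rate Σλ_i = 1/3800 + 1/880 + 1/6422 = 0.00155524 per hour.
P(min > 1040) = e^(−0.00155524·1040) = e^(−1.6174) ≈ 0.1984.

0.1984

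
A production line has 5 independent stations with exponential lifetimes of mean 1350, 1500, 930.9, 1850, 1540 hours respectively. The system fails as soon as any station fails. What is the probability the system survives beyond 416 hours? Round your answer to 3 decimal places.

0.217

The first failure time is exponential with rate Σλ_i = 1/1350 + 1/1500 + 1/930.9 + 1/1850 + 1/1540 = 0.00367153 per hour.
P(min > 416) = e^(−0.00367153·416) = e^(−1.5274) ≈ 0.217.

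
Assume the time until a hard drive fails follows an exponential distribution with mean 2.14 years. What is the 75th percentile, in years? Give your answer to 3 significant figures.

The rate is λ = 1/2.14 = 0.46729 per year.
Set 1 − e^(−λt) = 0.75, so t = −ln(0.25)/λ = 1.3863/0.46729 ≈ 2.96667 years.

2.97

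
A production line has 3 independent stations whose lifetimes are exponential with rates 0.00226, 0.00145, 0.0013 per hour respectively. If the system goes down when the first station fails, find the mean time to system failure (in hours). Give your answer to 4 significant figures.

The time to first failure is exponential with rate Σλ = 0.00226 + 0.00145 + 0.0013 = 0.00501.
E[min] = 1/Σλ = 1/0.00501 = 199.601 hours.

199.6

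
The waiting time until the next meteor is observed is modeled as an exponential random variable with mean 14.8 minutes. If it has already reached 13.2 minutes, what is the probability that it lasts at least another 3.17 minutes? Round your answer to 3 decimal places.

0.807

The rate is λ = 1/14.8 = 0.0675676 per minute.
The exponential is memoryless, so the remaining time is again Exp(λ): the condition X > 13.2 is irrelevant.
P(X > 3.17) = e^(−0.21419) ≈ 0.807.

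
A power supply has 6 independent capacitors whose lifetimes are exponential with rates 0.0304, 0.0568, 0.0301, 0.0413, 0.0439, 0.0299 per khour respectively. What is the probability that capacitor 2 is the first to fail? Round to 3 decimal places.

The time to first failure is exponential with rate Σλ = 0.0304 + 0.0568 + 0.0301 + 0.0413 + 0.0439 + 0.0299 = 0.2324.
P(capacitor 2 first) = λ_2/Σλ = 0.0568/0.2324 ≈ 0.244.

0.244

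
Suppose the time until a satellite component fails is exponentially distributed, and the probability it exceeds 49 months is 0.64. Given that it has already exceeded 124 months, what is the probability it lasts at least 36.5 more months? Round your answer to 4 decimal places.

From e^(−λ·49) = 0.64, λ = −ln(0.64)/49 = 0.0091079.
Memoryless: P(X > 124+36.5 | X > 124) = P(X > 36.5) = e^(−0.0091079·36.5) ≈ 0.7172.

0.7172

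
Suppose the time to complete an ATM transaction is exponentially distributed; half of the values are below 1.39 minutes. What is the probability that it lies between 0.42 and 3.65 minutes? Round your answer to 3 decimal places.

0.649

For an exponential, median = ln(2)/λ, so λ = ln 2 / 1.39 = 0.498667 per minute.
P(0.42 < X < 3.65) = e^(−λ·0.42) − e^(−λ·3.65) = 0.81104 − 0.16200 ≈ 0.649.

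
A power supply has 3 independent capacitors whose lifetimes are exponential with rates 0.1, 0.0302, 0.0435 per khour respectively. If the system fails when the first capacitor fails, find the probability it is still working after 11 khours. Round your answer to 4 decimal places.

The time to first failure is exponential with rate Σλ = 0.1 + 0.0302 + 0.0435 = 0.1737.
P(min > 11) = e^(−0.1737·11) = e^(−1.9107) ≈ 0.1480.

0.1480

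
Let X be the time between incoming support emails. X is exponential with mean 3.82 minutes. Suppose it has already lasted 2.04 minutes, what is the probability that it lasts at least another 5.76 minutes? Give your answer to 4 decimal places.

0.2214

The rate is λ = 1/3.82 = 0.26178 per minute.
By the memoryless property, P(X > 2.04+5.76 | X > 2.04) = P(X > 5.76).
P(X > 5.76) = e^(−1.5079) ≈ 0.2214.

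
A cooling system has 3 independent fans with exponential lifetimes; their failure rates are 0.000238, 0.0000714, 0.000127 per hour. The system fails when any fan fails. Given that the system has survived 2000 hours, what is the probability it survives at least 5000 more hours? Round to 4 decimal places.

Time to first failure ~ Exp(Σλ) with Σλ = 0.0004364.
By memorylessness, P(T > 2000+5000 | T > 2000) = P(T > 5000) = e^(−0.0004364·5000) ≈ 0.1128.

0.1128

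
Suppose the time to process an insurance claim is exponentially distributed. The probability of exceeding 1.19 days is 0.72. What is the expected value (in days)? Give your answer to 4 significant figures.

3.622

e^(−λ·1.19) = 0.72 ⇒ λ = −ln(0.72)/1.19 = 0.276054.
Mean = 1/λ = 3.62248 days.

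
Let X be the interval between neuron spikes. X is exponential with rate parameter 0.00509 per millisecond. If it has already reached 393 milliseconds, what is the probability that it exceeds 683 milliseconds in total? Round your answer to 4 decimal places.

0.2285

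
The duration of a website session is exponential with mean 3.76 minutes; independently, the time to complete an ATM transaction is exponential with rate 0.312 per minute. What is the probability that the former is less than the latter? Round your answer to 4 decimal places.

0.4602

λ_1 = 1/3.76 = 0.265957, λ_2 = 0.312.
For independent exponentials, P(the former < the latter) = λ_1/(λ_1+λ_2) = 0.265957/0.577957 ≈ 0.4602.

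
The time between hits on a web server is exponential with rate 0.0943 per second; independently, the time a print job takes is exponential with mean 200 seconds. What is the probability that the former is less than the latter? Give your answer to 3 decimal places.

0.950

λ_1 = 0.0943, λ_2 = 1/200 = 0.005.
For independent exponentials, P(the former < the latter) = λ_1/(λ_1+λ_2) = 0.0943/0.0993 ≈ 0.950.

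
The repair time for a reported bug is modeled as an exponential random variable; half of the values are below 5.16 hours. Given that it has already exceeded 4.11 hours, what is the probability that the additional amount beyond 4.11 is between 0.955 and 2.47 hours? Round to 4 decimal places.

For an exponential, median = ln(2)/λ, so λ = ln 2 / 5.16 = 0.134331 per hour.
Memoryless: the residual past 4.11 is again Exp(λ).
P(0.955 < residual < 2.47) = e^(−λ·0.955) − e^(−λ·2.47) = 0.87960 − 0.71763 ≈ 0.1620.

0.1620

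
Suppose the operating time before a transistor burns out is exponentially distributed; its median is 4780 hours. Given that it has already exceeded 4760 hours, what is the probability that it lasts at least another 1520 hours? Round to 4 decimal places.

For an exponential, median = ln(2)/λ, so λ = ln 2 / 4780 = 0.00014501 per hour.
The exponential is memoryless, so the remaining time is again Exp(λ): the condition X > 4760 is irrelevant.
P(X > 1520) = e^(−0.22042) ≈ 0.8022.

0.8022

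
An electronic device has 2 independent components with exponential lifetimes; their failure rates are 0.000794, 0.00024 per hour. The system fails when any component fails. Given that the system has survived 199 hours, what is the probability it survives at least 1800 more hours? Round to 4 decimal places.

Time to first failure ~ Exp(Σλ) with Σλ = 0.001034.
By memorylessness, P(T > 199+1800 | T > 199) = P(T > 1800) = e^(−0.001034·1800) ≈ 0.1555.

0.1555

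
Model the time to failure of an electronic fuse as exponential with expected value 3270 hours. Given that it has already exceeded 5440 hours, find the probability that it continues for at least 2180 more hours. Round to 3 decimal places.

0.513

The rate is λ = 1/3270 = 0.00030581 per hour.
The exponential is memoryless, so the remaining time is again Exp(λ): the condition X > 5440 is irrelevant.
P(X > 2180) = e^(−0.66667) ≈ 0.513.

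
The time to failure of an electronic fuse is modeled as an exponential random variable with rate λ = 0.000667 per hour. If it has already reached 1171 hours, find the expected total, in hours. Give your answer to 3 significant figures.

2670

By memorylessness, E[X | X > 1171] = 1171 + 1/λ = 1171 + 1499.25 = 2670.25 hours.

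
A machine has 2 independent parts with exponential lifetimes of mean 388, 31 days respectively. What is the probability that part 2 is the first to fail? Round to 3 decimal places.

Rates: λ_i = 1/mean_i → 0.00257732, 0.0322581; Σλ = 0.0348354.
P(part 2 first) = λ_2/Σλ = 0.0322581/0.0348354 ≈ 0.926.

0.926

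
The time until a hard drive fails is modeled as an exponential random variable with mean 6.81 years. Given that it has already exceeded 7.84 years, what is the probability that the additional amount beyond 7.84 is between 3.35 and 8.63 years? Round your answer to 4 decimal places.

The rate is λ = 1/6.81 = 0.146843 per year.
Memoryless: the residual past 7.84 is again Exp(λ).
P(3.35 < residual < 8.63) = e^(−λ·3.35) − e^(−λ·8.63) = 0.61145 − 0.28160 ≈ 0.3298.

0.3298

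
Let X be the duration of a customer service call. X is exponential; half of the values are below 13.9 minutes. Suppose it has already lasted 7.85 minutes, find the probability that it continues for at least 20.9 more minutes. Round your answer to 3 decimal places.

For an exponential, median = ln(2)/λ, so λ = ln 2 / 13.9 = 0.0498667 per minute.
By the memoryless property, P(X > 7.85+20.9 | X > 7.85) = P(X > 20.9).
P(X > 20.9) = e^(−1.0422) ≈ 0.353.

0.353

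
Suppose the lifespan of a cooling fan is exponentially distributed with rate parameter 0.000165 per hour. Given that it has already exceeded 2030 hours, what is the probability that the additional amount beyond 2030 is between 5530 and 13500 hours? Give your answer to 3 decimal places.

Memoryless: the residual past 2030 is again Exp(λ).
P(5530 < residual < 13500) = e^(−λ·5530) − e^(−λ·13500) = 0.40154 − 0.10780 ≈ 0.294.

0.294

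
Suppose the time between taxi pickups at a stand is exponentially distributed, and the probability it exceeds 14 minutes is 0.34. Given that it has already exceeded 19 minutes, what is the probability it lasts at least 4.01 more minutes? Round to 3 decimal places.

From e^(−λ·14) = 0.34, λ = −ln(0.34)/14 = 0.0770578.
Memoryless: P(X > 19+4.01 | X > 19) = P(X > 4.01) = e^(−0.0770578·4.01) ≈ 0.734.

0.734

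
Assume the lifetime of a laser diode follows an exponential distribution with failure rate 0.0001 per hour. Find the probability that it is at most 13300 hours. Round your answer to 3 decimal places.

P(X ≤ 13300) = 1 − e^(−λ·13300) = 1 − e^(−1.33) ≈ 0.736.

0.736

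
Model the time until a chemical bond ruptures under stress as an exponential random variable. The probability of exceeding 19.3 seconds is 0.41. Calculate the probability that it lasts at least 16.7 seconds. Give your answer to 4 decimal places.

0.4623

e^(−λ·19.3) = 0.41 ⇒ λ = −ln(0.41)/19.3 = 0.0461968.
P(X > 16.7) = e^(−0.0461968·16.7) = e^(−0.77149) ≈ 0.4623.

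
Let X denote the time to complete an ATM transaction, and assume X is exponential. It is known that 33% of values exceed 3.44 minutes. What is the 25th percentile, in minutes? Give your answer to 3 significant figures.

e^(−λ·3.44) = 0.33 ⇒ λ = −ln(0.33)/3.44 = 0.322286.
25th percentile: 1 − e^(−λt) = 0.25, t = −ln(0.75)/λ = 0.892631 minutes.

0.893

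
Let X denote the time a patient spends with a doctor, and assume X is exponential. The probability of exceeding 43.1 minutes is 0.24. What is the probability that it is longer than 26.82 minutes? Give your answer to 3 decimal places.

0.411

e^(−λ·43.1) = 0.24 ⇒ λ = −ln(0.24)/43.1 = 0.0331117.
P(X > 26.82) = e^(−0.0331117·26.82) = e^(−0.88806) ≈ 0.411.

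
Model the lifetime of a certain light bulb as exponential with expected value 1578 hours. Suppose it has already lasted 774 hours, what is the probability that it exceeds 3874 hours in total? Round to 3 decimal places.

0.140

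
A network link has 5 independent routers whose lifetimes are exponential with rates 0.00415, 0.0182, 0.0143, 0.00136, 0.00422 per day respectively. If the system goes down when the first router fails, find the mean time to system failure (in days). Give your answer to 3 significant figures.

23.7

The time to first failure is exponential with rate Σλ = 0.00415 + 0.0182 + 0.0143 + 0.00136 + 0.00422 = 0.04223.
E[min] = 1/Σλ = 1/0.04223 = 23.6798 days.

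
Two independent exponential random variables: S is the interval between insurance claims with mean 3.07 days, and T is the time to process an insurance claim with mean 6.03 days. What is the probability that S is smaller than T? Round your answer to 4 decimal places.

0.6626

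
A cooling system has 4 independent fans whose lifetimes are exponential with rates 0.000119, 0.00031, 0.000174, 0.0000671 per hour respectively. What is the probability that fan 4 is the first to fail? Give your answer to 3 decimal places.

The time to first failure is exponential with rate Σλ = 0.000119 + 0.00031 + 0.000174 + 0.0000671 = 0.0006701.
P(fan 4 first) = λ_4/Σλ = 0.0000671/0.0006701 ≈ 0.100.

0.100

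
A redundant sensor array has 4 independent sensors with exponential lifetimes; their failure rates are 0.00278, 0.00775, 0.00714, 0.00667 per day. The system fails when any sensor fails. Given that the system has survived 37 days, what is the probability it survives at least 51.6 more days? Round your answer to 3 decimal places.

Time to first failure ~ Exp(Σλ) with Σλ = 0.02434.
By memorylessness, P(T > 37+51.6 | T > 37) = P(T > 51.6) = e^(−0.02434·51.6) ≈ 0.285.

0.285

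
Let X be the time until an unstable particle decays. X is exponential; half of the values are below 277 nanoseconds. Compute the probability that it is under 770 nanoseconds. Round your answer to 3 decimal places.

For an exponential, median = ln(2)/λ, so λ = ln 2 / 277 = 0.00250234 per nanosecond.
P(X ≤ 770) = 1 − e^(−λ·770) = 1 − e^(−1.9268) ≈ 0.854.

0.854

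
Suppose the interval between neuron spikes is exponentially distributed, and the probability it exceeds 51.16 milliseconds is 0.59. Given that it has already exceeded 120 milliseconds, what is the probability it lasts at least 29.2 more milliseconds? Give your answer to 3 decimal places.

0.740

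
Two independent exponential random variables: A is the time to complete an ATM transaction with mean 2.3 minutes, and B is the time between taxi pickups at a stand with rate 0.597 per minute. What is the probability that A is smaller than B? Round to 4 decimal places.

0.4214

λ_1 = 1/2.3 = 0.434783, λ_2 = 0.597.
For independent exponentials, P(A < B) = λ_1/(λ_1+λ_2) = 0.434783/1.03178 ≈ 0.4214.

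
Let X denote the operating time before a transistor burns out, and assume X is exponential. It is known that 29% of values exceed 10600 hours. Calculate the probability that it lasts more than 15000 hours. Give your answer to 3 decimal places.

e^(−λ·10600) = 0.29 ⇒ λ = −ln(0.29)/10600 = 0.000116781.
P(X > 15000) = e^(−0.000116781·15000) = e^(−1.7517) ≈ 0.173.

0.173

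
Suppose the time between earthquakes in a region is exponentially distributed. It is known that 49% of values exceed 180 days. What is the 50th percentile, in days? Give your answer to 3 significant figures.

175

e^(−λ·180) = 0.49 ⇒ λ = −ln(0.49)/180 = 0.00396305.
50th percentile: 1 − e^(−λt) = 0.5, t = −ln(0.5)/λ = 174.902 days.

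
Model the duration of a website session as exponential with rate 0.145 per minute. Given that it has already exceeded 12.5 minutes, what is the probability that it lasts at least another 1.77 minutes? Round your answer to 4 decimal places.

0.7736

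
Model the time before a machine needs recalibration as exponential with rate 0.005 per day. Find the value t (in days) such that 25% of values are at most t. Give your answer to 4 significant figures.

57.54

Set 1 − e^(−λt) = 0.25, so t = −ln(0.75)/λ = 0.28768/0.005 ≈ 57.5364 days.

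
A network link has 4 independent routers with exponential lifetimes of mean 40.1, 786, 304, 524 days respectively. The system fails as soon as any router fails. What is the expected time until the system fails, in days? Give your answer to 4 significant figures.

31.84

The first failure time is exponential with rate Σλ_i = 1/40.1 + 1/786 + 1/304 + 1/524 = 0.0314078 per day.
E[min] = 1/Σλ = 1/0.0314078 = 31.8392 days.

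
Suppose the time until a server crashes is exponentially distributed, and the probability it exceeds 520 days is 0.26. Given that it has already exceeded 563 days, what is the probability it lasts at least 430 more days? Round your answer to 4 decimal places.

0.3283

From e^(−λ·520) = 0.26, λ = −ln(0.26)/520 = 0.00259053.
Memoryless: P(X > 563+430 | X > 563) = P(X > 430) = e^(−0.00259053·430) ≈ 0.3283.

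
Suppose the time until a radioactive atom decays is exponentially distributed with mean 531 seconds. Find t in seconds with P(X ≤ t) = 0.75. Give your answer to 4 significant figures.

736.1

The rate is λ = 1/531 = 0.00188324 per second.
Set 1 − e^(−λt) = 0.75, so t = −ln(0.25)/λ = 1.3863/0.00188324 ≈ 736.122 seconds.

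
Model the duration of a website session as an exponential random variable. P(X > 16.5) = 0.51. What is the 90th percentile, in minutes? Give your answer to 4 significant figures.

e^(−λ·16.5) = 0.51 ⇒ λ = −ln(0.51)/16.5 = 0.0408088.
90th percentile: 1 − e^(−λt) = 0.9, t = −ln(0.1)/λ = 56.4238 minutes.

56.42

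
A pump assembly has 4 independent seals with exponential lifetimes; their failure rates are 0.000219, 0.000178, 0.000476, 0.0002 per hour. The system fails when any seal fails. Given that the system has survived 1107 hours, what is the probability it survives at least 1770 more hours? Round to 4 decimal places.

0.1497

Time to first failure ~ Exp(Σλ) with Σλ = 0.001073.
By memorylessness, P(T > 1107+1770 | T > 1107) = P(T > 1770) = e^(−0.001073·1770) ≈ 0.1497.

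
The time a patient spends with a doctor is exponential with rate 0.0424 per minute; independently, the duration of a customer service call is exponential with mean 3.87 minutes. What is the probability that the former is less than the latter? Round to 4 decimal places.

0.1410

λ_1 = 0.0424, λ_2 = 1/3.87 = 0.258398.
For independent exponentials, P(the former < the latter) = λ_1/(λ_1+λ_2) = 0.0424/0.300798 ≈ 0.1410.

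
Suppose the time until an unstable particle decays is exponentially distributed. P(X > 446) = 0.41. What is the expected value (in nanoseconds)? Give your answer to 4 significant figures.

500.2

e^(−λ·446) = 0.41 ⇒ λ = −ln(0.41)/446 = 0.0019991.
Mean = 1/λ = 500.225 nanoseconds.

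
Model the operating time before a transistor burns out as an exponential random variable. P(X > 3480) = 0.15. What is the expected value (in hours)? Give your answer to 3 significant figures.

1830

e^(−λ·3480) = 0.15 ⇒ λ = −ln(0.15)/3480 = 0.000545149.
Mean = 1/λ = 1834.36 hours.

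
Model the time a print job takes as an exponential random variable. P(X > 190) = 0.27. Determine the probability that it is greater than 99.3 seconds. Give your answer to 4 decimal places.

e^(−λ·190) = 0.27 ⇒ λ = −ln(0.27)/190 = 0.00689123.
P(X > 99.3) = e^(−0.00689123·99.3) = e^(−0.6843) ≈ 0.5044.

0.5044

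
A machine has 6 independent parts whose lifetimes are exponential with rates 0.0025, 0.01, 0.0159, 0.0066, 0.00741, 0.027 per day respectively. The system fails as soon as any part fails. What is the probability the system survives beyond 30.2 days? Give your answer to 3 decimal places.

0.123

The time to first failure is exponential with rate Σλ = 0.0025 + 0.01 + 0.0159 + 0.0066 + 0.00741 + 0.027 = 0.06941.
P(min > 30.2) = e^(−0.06941·30.2) = e^(−2.0962) ≈ 0.123.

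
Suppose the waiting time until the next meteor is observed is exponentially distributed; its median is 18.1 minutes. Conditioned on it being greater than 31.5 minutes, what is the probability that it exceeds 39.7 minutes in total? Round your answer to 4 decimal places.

For an exponential, median = ln(2)/λ, so λ = ln 2 / 18.1 = 0.0382954 per minute.
The exponential is memoryless, so the remaining time is again Exp(λ): the condition X > 31.5 is irrelevant.
P(X > 8.2) = e^(−0.31402) ≈ 0.7305.

0.7305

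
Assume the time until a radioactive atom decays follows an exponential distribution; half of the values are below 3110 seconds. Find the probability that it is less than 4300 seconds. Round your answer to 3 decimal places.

0.616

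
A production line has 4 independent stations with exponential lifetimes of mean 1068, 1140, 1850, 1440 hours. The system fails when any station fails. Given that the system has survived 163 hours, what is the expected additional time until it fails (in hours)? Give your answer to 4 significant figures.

328.0

First-failure rate Σλ = 1/1068 + 1/1140 + 1/1850 + 1/1440 = 0.00304851.
By memorylessness the expected residual is 1/Σλ = 328.029 hours, regardless of the 163 already elapsed.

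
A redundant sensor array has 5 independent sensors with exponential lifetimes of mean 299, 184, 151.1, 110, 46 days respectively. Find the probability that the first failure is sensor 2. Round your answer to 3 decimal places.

0.118

Rates: λ_i = 1/mean_i → 0.00334448, 0.00543478, 0.00661813, 0.00909091, 0.0217391; Σλ = 0.0462274.
P(sensor 2 first) = λ_2/Σλ = 0.00543478/0.0462274 ≈ 0.118.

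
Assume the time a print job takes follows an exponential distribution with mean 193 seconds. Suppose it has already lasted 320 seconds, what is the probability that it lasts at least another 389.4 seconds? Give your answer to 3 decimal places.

The rate is λ = 1/193 = 0.00518135 per second.
By the memoryless property, P(X > 320+389.4 | X > 320) = P(X > 389.4).
P(X > 389.4) = e^(−2.0176) ≈ 0.133.

0.133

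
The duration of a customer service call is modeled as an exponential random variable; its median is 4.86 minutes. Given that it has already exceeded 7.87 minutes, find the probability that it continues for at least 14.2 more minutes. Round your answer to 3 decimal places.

For an exponential, median = ln(2)/λ, so λ = ln 2 / 4.86 = 0.142623 per minute.
The exponential is memoryless, so the remaining time is again Exp(λ): the condition X > 7.87 is irrelevant.
P(X > 14.2) = e^(−2.0252) ≈ 0.132.

0.132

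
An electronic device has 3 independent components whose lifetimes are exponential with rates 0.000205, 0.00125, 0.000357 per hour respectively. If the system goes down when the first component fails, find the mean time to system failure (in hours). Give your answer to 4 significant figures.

The time to first failure is exponential with rate Σλ = 0.000205 + 0.00125 + 0.000357 = 0.001812.
E[min] = 1/Σλ = 1/0.001812 = 551.876 hours.

551.9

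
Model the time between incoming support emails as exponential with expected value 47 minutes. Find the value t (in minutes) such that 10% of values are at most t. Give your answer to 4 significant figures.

The rate is λ = 1/47 = 0.0212766 per minute.
Set 1 − e^(−λt) = 0.1, so t = −ln(0.9)/λ = 0.10536/0.0212766 ≈ 4.95194 minutes.

4.952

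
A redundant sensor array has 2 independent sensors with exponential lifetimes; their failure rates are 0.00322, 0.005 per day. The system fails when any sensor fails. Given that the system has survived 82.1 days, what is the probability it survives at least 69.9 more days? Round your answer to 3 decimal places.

0.563

Time to first failure ~ Exp(Σλ) with Σλ = 0.00822.
By memorylessness, P(T > 82.1+69.9 | T > 82.1) = P(T > 69.9) = e^(−0.00822·69.9) ≈ 0.563.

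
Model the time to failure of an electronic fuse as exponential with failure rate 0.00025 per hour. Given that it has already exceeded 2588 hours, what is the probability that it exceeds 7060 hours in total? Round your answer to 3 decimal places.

By the memoryless property, P(X > 2588+4472 | X > 2588) = P(X > 4472).
P(X > 4472) = e^(−1.118) ≈ 0.327.

0.327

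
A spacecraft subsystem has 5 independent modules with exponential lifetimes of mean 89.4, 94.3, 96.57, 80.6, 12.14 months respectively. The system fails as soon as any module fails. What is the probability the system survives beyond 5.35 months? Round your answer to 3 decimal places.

0.507

The first failure time is exponential with rate Σλ_i = 1/89.4 + 1/94.3 + 1/96.57 + 1/80.6 + 1/12.14 = 0.126925 per month.
P(min > 5.35) = e^(−0.126925·5.35) = e^(−0.67905) ≈ 0.507.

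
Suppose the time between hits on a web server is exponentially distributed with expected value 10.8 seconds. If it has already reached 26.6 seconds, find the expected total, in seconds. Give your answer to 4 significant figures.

The rate is λ = 1/10.8 = 0.0925926 per second.
By memorylessness, E[X | X > 26.6] = 26.6 + 1/λ = 26.6 + 10.8 = 37.4 seconds.

37.40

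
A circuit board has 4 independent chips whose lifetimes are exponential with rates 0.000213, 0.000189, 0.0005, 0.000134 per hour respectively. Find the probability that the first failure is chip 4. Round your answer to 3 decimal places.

The time to first failure is exponential with rate Σλ = 0.000213 + 0.000189 + 0.0005 + 0.000134 = 0.001036.
P(chip 4 first) = λ_4/Σλ = 0.000134/0.001036 ≈ 0.129.

0.129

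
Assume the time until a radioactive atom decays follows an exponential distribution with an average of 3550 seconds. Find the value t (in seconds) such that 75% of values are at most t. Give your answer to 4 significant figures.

The rate is λ = 1/3550 = 0.00028169 per second.
Set 1 − e^(−λt) = 0.75, so t = −ln(0.25)/λ = 1.3863/0.00028169 ≈ 4921.34 seconds.

4921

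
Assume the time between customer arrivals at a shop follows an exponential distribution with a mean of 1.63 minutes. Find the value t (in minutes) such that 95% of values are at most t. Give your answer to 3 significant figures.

4.88

The rate is λ = 1/1.63 = 0.613497 per minute.
Set 1 − e^(−λt) = 0.95, so t = −ln(0.05)/λ = 2.9957/0.613497 ≈ 4.88304 minutes.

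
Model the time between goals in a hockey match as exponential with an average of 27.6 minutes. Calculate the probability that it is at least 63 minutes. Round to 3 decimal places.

0.102

The rate is λ = 1/27.6 = 0.0362319 per minute.
P(X > 63) = e^(−λ·63) = e^(−2.2826) ≈ 0.102.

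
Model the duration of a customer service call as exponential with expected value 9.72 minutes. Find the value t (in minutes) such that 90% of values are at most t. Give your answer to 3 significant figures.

The rate is λ = 1/9.72 = 0.102881 per minute.
Set 1 − e^(−λt) = 0.9, so t = −ln(0.1)/λ = 2.3026/0.102881 ≈ 22.3811 minutes.

22.4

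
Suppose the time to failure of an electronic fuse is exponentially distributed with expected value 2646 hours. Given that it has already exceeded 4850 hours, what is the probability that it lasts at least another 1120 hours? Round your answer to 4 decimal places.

0.6549

The rate is λ = 1/2646 = 0.000377929 per hour.
The exponential is memoryless, so the remaining time is again Exp(λ): the condition X > 4850 is irrelevant.
P(X > 1120) = e^(−0.42328) ≈ 0.6549.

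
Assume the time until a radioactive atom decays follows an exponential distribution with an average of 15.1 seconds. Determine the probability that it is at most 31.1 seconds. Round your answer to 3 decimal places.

The rate is λ = 1/15.1 = 0.0662252 per second.
P(X ≤ 31.1) = 1 − e^(−λ·31.1) = 1 − e^(−2.0596) ≈ 0.872.

0.872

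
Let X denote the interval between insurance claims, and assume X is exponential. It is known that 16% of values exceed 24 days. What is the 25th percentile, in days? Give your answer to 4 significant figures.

e^(−λ·24) = 0.16 ⇒ λ = −ln(0.16)/24 = 0.0763576.
25th percentile: 1 − e^(−λt) = 0.25, t = −ln(0.75)/λ = 3.76756 days.

3.768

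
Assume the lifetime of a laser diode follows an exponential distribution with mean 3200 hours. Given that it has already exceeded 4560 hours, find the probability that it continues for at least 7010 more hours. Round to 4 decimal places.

The rate is λ = 1/3200 = 0.0003125 per hour.
P(X > s+t | X > s) = e^(−λ(s+t))/e^(−λs) = e^(−λt), independent of s = 4560.
P(X > 7010) = e^(−2.1906) ≈ 0.1118.

0.1118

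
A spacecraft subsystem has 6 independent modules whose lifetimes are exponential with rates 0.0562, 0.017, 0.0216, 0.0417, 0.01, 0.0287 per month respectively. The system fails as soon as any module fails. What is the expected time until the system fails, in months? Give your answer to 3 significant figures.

5.71

The time to first failure is exponential with rate Σλ = 0.0562 + 0.017 + 0.0216 + 0.0417 + 0.01 + 0.0287 = 0.1752.
E[min] = 1/Σλ = 1/0.1752 = 5.70776 months.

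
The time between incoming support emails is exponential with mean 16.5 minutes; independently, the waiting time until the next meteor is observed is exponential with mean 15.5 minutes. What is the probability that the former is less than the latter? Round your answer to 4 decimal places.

λ_1 = 1/16.5 = 0.0606061, λ_2 = 1/15.5 = 0.0645161.
For independent exponentials, P(the former < the latter) = λ_1/(λ_1+λ_2) = 0.0606061/0.125122 ≈ 0.4844.

0.4844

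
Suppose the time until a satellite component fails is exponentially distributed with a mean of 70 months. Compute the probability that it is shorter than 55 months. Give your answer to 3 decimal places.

The rate is λ = 1/70 = 0.0142857 per month.
P(X ≤ 55) = 1 − e^(−λ·55) = 1 − e^(−0.78571) ≈ 0.544.

0.544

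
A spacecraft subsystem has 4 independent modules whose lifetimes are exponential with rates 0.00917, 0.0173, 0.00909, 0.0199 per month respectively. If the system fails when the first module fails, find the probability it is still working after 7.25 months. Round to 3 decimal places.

0.669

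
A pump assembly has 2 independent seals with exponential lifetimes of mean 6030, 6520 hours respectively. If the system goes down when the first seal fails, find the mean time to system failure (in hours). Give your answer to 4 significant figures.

3133

The first failure time is exponential with rate Σλ_i = 1/6030 + 1/6520 = 0.000319212 per hour.
E[min] = 1/Σλ = 1/0.000319212 = 3132.72 hours.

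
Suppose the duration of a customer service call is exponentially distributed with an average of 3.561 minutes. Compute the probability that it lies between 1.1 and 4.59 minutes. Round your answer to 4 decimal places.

0.4587

The rate is λ = 1/3.561 = 0.28082 per minute.
P(1.1 < X < 4.59) = e^(−λ·1.1) − e^(−λ·4.59) = 0.73425 − 0.27556 ≈ 0.4587.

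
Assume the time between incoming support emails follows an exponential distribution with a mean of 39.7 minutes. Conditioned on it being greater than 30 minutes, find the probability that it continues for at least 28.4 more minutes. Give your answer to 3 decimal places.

0.489

The rate is λ = 1/39.7 = 0.0251889 per minute.
By the memoryless property, P(X > 30+28.4 | X > 30) = P(X > 28.4).
P(X > 28.4) = e^(−0.71537) ≈ 0.489.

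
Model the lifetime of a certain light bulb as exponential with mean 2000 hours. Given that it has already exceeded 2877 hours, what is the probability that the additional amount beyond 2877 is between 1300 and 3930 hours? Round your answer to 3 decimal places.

0.382

The rate is λ = 1/2000 = 0.0005 per hour.
Memoryless: the residual past 2877 is again Exp(λ).
P(1300 < residual < 3930) = e^(−λ·1300) − e^(−λ·3930) = 0.52205 − 0.14016 ≈ 0.382.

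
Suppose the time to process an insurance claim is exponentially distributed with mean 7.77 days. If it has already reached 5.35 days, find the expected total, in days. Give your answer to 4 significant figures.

13.12

The rate is λ = 1/7.77 = 0.1287 per day.
By memorylessness, E[X | X > 5.35] = 5.35 + 1/λ = 5.35 + 7.77 = 13.12 days.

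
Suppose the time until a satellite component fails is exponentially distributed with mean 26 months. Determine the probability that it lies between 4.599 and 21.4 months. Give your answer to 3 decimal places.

The rate is λ = 1/26 = 0.0384615 per month.
P(4.599 < X < 21.4) = e^(−λ·4.599) − e^(−λ·21.4) = 0.83788 − 0.43908 ≈ 0.399.

0.399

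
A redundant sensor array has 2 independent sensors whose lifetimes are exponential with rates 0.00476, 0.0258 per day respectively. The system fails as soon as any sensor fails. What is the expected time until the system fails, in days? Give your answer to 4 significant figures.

The time to first failure is exponential with rate Σλ = 0.00476 + 0.0258 = 0.03056.
E[min] = 1/Σλ = 1/0.03056 = 32.7225 days.

32.72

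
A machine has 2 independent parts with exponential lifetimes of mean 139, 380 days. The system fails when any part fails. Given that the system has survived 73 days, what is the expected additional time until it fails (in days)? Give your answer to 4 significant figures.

101.8

First-failure rate Σλ = 1/139 + 1/380 = 0.00982582.
By memorylessness the expected residual is 1/Σλ = 101.773 days, regardless of the 73 already elapsed.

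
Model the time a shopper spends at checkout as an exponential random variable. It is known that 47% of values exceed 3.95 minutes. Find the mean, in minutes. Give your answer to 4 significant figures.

5.232

e^(−λ·3.95) = 0.47 ⇒ λ = −ln(0.47)/3.95 = 0.191145.
Mean = 1/λ = 5.23163 minutes.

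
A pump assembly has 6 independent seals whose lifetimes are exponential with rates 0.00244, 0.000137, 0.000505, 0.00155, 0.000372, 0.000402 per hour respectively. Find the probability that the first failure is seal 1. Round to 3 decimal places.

0.451

The time to first failure is exponential with rate Σλ = 0.00244 + 0.000137 + 0.000505 + 0.00155 + 0.000372 + 0.000402 = 0.005406.
P(seal 1 first) = λ_1/Σλ = 0.00244/0.005406 ≈ 0.451.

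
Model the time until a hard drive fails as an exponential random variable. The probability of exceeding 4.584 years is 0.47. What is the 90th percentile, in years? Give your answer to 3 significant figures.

14.0

e^(−λ·4.584) = 0.47 ⇒ λ = −ln(0.47)/4.584 = 0.164708.
90th percentile: 1 − e^(−λt) = 0.9, t = −ln(0.1)/λ = 13.9798 years.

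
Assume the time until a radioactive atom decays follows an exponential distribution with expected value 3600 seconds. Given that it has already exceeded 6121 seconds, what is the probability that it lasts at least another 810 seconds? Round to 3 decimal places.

0.799

The rate is λ = 1/3600 = 0.000277778 per second.
The exponential is memoryless, so the remaining time is again Exp(λ): the condition X > 6121 is irrelevant.
P(X > 810) = e^(−0.225) ≈ 0.799.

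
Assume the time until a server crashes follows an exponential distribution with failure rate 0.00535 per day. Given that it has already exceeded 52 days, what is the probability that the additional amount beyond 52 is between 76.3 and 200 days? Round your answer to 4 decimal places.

0.3218

Memoryless: the residual past 52 is again Exp(λ).
P(76.3 < residual < 200) = e^(−λ·76.3) − e^(−λ·200) = 0.66484 − 0.34301 ≈ 0.3218.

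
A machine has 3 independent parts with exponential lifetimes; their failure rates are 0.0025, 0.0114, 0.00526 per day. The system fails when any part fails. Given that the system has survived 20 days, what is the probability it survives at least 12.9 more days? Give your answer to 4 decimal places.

Time to first failure ~ Exp(Σλ) with Σλ = 0.01916.
By memorylessness, P(T > 20+12.9 | T > 20) = P(T > 12.9) = e^(−0.01916·12.9) ≈ 0.7810.

0.7810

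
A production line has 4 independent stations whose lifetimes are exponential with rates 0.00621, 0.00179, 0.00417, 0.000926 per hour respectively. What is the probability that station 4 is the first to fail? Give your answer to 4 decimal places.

The time to first failure is exponential with rate Σλ = 0.00621 + 0.00179 + 0.00417 + 0.000926 = 0.013096.
P(station 4 first) = λ_4/Σλ = 0.000926/0.013096 ≈ 0.0707.

0.0707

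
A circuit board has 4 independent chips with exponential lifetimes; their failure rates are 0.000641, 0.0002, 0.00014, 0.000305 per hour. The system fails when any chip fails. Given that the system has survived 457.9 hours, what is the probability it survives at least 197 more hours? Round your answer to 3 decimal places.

0.776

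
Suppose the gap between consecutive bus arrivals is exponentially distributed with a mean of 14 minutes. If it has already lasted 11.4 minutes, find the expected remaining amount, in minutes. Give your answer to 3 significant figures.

The rate is λ = 1/14 = 0.0714286 per minute.
By memorylessness, the remaining amount past any threshold is again Exp(λ) with mean 1/λ = 14 minutes.

14.0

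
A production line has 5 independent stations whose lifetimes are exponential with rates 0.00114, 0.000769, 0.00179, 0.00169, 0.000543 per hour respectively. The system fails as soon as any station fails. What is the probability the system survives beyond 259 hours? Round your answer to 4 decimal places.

The time to first failure is exponential with rate Σλ = 0.00114 + 0.000769 + 0.00179 + 0.00169 + 0.000543 = 0.005932.
P(min > 259) = e^(−0.005932·259) = e^(−1.5364) ≈ 0.2152.

0.2152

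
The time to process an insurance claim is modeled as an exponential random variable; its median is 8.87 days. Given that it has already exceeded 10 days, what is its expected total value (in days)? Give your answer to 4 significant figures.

22.80

For an exponential, median = ln(2)/λ, so λ = ln 2 / 8.87 = 0.0781451 per day.
By memorylessness, E[X | X > 10] = 10 + 1/λ = 10 + 12.7967 = 22.7967 days.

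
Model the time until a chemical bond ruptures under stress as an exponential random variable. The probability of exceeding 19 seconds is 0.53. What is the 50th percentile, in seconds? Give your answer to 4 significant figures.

20.74

e^(−λ·19) = 0.53 ⇒ λ = −ln(0.53)/19 = 0.0334146.
50th percentile: 1 − e^(−λt) = 0.5, t = −ln(0.5)/λ = 20.7438 seconds.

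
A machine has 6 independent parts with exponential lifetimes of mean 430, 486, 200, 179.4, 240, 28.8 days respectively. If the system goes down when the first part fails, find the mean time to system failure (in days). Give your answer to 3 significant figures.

The first failure time is exponential with rate Σλ_i = 1/430 + 1/486 + 1/200 + 1/179.4 + 1/240 + 1/28.8 = 0.0538462 per day.
E[min] = 1/Σλ = 1/0.0538462 = 18.5714 days.

18.6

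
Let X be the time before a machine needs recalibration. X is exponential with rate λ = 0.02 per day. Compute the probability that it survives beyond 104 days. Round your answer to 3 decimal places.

0.125

P(X > 104) = e^(−λ·104) = e^(−2.08) ≈ 0.125.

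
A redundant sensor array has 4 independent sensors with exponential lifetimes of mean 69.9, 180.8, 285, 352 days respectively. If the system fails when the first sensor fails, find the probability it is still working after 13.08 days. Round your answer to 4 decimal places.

0.7100

The first failure time is exponential with rate Σλ_i = 1/69.9 + 1/180.8 + 1/285 + 1/352 = 0.0261868 per day.
P(min > 13.08) = e^(−0.0261868·13.08) = e^(−0.34252) ≈ 0.7100.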